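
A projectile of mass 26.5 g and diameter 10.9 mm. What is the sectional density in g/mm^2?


SD = m/d^2 = 26.5/10.9^2 = 0.223 g/mm^2

0.223 g/mm^2


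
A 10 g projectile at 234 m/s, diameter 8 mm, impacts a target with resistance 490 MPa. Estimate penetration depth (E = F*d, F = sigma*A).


A = pi*(d/2)^2 = pi*(8/2)^2 = 50.2655 mm^2
E = 0.5*m*v^2 = 0.5*0.01*234^2 = 273.78 J
depth = E/(sigma*A) = 273.78 J / (490 MPa * 50.2655 mm^2) = 273.78/(490 * 50.2655) m = 0.0111157 m ≈ 11.12 mm

11.12 mm


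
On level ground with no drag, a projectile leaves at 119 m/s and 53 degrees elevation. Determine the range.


R = v0^2 * sin(2*theta) / g = 119^2 * sin(2*53°) / 9.81 = 1388 m

1388 m


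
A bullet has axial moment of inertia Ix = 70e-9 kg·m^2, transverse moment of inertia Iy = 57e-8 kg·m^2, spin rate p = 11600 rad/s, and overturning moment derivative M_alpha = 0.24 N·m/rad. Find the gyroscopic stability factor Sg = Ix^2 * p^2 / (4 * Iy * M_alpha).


Sg = Ix^2 * p^2 / (4 * Iy * M_alpha) = (70e-9)^2 * 11600^2 / (4 * 57e-8 * 0.24) = 1.205

1.205


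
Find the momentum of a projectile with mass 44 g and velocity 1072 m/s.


p = m*v = 0.044*1072 = 47.17 kg·m/s

47.17 kg·m/s


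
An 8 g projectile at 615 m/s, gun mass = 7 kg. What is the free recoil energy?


v_r = m_p*v_p/m_gun = 0.008*615/7 = 0.702857 m/s, E_r = 0.5*m_gun*v_r^2 = 0.5*7*0.702857^2 = 1.729 J

1.729 J


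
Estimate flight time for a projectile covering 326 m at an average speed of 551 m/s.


t = d/v = 326/551 = 0.5917 s

0.5917 s


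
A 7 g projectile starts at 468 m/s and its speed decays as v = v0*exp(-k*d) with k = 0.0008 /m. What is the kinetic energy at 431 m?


v = v0*exp(-k*d) = 468*exp(-0.0008*431) = 331.513 m/s
E = 0.5*m*v^2 = 0.5*0.007*331.513^2 = 384.7 J

384.7 J


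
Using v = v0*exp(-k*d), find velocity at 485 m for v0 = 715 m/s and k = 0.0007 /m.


v = v0*exp(-k*d) = 715*exp(-0.0007*485) = 509.2 m/s

509.2 m/s


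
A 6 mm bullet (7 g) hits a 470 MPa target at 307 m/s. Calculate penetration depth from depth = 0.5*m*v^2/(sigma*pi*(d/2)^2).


A = pi*(d/2)^2 = pi*(6/2)^2 = 28.2743 mm^2
E = 0.5*m*v^2 = 0.5*0.007*307^2 = 329.872 J
depth = E/(sigma*A) = 329.872 J / (470 MPa * 28.2743 mm^2) = 329.872/(470 * 28.2743) m = 0.024823 m ≈ 24.82 mm

24.82 mm


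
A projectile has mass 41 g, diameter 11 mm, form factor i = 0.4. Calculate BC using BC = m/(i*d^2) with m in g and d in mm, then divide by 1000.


BC = m/(i*d^2*1000) = 41/(0.4 * 11^2 * 1000) = 0.0008471

0.0008471


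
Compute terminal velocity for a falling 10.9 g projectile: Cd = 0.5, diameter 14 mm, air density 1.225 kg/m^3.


A = pi*(d/2)^2 = pi*(14/2000)^2 = 1.53938e-04 m^2
vt = sqrt(2mg/(Cd*rho*A)) = sqrt(2*0.0109*9.81/(0.5 * 1.225 * 1.53938e-04)) = 47.63 m/s

47.63 m/s


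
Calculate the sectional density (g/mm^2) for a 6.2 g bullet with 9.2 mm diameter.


SD = m/d^2 = 6.2/9.2^2 = 0.07325 g/mm^2

0.07325 g/mm^2


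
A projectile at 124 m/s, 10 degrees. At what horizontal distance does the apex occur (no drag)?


R = v0^2*sin(2*theta)/g = 124^2*sin(2*10°)/9.81 = 536.076 m
apex_dist = R/2 = 536.076/2 = 268 m

268 m


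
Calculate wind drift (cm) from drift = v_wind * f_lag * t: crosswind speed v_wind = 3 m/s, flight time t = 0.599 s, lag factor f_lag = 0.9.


drift = v_wind * lag * t = 3 * 0.9 * 0.599 = 1.6173 m ≈ 161.7 cm

161.7 cm


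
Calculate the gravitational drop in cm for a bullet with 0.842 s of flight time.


drop = 0.5*g*t^2 = 0.5*9.81*0.842^2 = 3.47747 m ≈ 347.7 cm

347.7 cm


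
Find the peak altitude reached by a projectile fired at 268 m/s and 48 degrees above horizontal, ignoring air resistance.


H = (v0*sin(theta))^2 / (2g) = (268*sin(48°))^2 / (2*9.81) = 2022 m

2022 m


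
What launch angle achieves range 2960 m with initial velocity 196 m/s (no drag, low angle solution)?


sin(2*theta) = R*g/v0^2 = 2960*9.81/196^2 = 0.755873, theta = arcsin(0.755873)/2 = 24.55°

24.55 degrees


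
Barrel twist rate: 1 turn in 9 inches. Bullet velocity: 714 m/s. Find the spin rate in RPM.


twist_m = 9*0.0254 = 0.2286 m
spin = v/twist = 714/0.2286 = 3123.36 rev/s
RPM = spin*60 = 3123.36*60 ≈ 187402 RPM

187402 RPM


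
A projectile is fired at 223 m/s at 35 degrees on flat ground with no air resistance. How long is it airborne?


T = 2*v0*sin(theta)/g = 2*223*sin(35°)/9.81 = 26.08 s

26.08 s


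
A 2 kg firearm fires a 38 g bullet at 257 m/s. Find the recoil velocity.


v_recoil = m_p * v_p / m_gun = 0.038 * 257 / 2 = 4.883 m/s

4.883 m/s


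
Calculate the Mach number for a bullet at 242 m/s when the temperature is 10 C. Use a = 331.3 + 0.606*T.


a = 331.3 + 0.606*(10) = 337.36 m/s
M = v/a = 242/337.36 = 0.7173

0.7173


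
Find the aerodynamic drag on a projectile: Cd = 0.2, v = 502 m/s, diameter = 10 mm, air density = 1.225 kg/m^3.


A = pi*(d/2)^2 = pi*(10/2000)^2 = 7.85398e-05 m^2
Fd = 0.5*Cd*rho*A*v^2 = 0.5*0.2*1.225*7.85398e-05*502^2 = 2.425 N

2.425 N


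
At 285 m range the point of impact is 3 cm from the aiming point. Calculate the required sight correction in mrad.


1 mrad subtends 1 cm per 10 m of range, so adj = error_cm / (dist_m / 10) = 3 / (285/10) = 0.1053 mrad

0.1053 mrad


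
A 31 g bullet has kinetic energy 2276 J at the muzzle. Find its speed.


v = sqrt(2*E/m) = sqrt(2*2276/0.031) = 383.2 m/s

383.2 m/s


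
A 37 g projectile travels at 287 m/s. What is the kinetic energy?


E = 0.5*m*v^2 = 0.5*0.037*287^2 = 1524 J

1524 J


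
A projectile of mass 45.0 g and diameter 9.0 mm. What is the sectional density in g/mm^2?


SD = m/d^2 = 45.0/9.0^2 = 0.5556 g/mm^2

0.5556 g/mm^2


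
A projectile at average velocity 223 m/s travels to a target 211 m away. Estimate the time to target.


t = d/v = 211/223 = 0.9462 s

0.9462 s


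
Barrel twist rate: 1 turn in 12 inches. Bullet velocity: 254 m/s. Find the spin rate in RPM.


twist_m = 12*0.0254 = 0.3048 m
spin = v/twist = 254/0.3048 = 833.3333 rev/s
RPM = spin*60 = 833.3333*60 ≈ 50000 RPM

50000 RPM


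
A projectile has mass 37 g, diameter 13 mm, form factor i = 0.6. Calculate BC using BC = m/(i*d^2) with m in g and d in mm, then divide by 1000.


BC = m/(i*d^2*1000) = 37/(0.6 * 13^2 * 1000) = 0.0003649

0.0003649


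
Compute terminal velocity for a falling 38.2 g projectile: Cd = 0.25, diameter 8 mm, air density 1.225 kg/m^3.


A = pi*(d/2)^2 = pi*(8/2000)^2 = 5.02655e-05 m^2
vt = sqrt(2mg/(Cd*rho*A)) = sqrt(2*0.0382*9.81/(0.25 * 1.225 * 5.02655e-05)) = 220.7 m/s

220.7 m/s


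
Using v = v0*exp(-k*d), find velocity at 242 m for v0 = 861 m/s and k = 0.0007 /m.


v = v0*exp(-k*d) = 861*exp(-0.0007*242) = 726.8 m/s

726.8 m/s


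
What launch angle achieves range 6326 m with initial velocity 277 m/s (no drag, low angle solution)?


sin(2*theta) = R*g/v0^2 = 6326*9.81/277^2 = 0.808795, theta = arcsin(0.808795)/2 = 26.99°

26.99 degrees


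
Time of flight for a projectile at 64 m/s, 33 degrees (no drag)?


T = 2*v0*sin(theta)/g = 2*64*sin(33°)/9.81 = 7.106 s

7.106 s


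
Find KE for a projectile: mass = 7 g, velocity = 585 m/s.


E = 0.5*m*v^2 = 0.5*0.007*585^2 = 1198 J

1198 J


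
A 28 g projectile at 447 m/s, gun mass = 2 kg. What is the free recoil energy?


v_r = m_p*v_p/m_gun = 0.028*447/2 = 6.258 m/s, E_r = 0.5*m_gun*v_r^2 = 0.5*2*6.258^2 = 39.16 J

39.16 J


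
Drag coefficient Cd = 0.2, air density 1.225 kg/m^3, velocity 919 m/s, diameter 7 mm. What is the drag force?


A = pi*(d/2)^2 = pi*(7/2000)^2 = 3.84845e-05 m^2
Fd = 0.5*Cd*rho*A*v^2 = 0.5*0.2*1.225*3.84845e-05*919^2 = 3.982 N

3.982 N


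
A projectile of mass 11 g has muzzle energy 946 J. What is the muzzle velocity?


v = sqrt(2*E/m) = sqrt(2*946/0.011) = 414.7 m/s

414.7 m/s


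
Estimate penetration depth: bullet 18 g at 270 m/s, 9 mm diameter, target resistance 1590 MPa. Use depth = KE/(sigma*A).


A = pi*(d/2)^2 = pi*(9/2)^2 = 63.6173 mm^2
E = 0.5*m*v^2 = 0.5*0.018*270^2 = 656.1 J
depth = E/(sigma*A) = 656.1 J / (1590 MPa * 63.6173 mm^2) = 656.1/(1590 * 63.6173) m = 0.00648631 m ≈ 6.486 mm

6.486 mm


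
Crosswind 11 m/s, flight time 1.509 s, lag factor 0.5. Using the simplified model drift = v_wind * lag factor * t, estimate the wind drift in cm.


drift = v_wind * lag * t = 11 * 0.5 * 1.509 = 8.2995 m ≈ 830 cm

830 cm


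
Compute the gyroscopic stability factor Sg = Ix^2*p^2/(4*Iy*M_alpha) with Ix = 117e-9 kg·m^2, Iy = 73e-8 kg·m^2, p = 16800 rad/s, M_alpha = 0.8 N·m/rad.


Sg = Ix^2 * p^2 / (4 * Iy * M_alpha) = (117e-9)^2 * 16800^2 / (4 * 73e-8 * 0.8) = 1.654

1.654


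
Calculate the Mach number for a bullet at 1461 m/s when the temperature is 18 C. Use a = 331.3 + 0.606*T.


a = 331.3 + 0.606*(18) = 342.208 m/s
M = v/a = 1461/342.208 = 4.269

4.269


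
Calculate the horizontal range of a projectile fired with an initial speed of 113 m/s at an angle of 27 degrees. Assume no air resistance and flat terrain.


R = v0^2 * sin(2*theta) / g = 113^2 * sin(2*27°) / 9.81 = 1053 m

1053 m


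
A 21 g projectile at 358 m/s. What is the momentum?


p = m*v = 0.021*358 = 7.518 kg·m/s

7.518 kg·m/s


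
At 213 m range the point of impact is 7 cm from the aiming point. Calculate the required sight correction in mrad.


1 mrad subtends 1 cm per 10 m of range, so adj = error_cm / (dist_m / 10) = 7 / (213/10) = 0.3286 mrad

0.3286 mrad


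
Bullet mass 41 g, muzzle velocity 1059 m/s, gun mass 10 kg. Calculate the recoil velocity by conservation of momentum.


v_recoil = m_p * v_p / m_gun = 0.041 * 1059 / 10 = 4.342 m/s

4.342 m/s


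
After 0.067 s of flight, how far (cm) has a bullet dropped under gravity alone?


drop = 0.5*g*t^2 = 0.5*9.81*0.067^2 = 0.0220185 m ≈ 2.202 cm

2.202 cm


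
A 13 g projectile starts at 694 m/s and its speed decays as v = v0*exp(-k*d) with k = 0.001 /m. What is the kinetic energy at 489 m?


v = v0*exp(-k*d) = 694*exp(-0.001*489) = 425.588 m/s
E = 0.5*m*v^2 = 0.5*0.013*425.588^2 = 1177 J

1177 J


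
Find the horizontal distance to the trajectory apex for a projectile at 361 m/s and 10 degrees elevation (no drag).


R = v0^2*sin(2*theta)/g = 361^2*sin(2*10°)/9.81 = 4543.57 m
apex_dist = R/2 = 4543.57/2 = 2272 m

2272 m


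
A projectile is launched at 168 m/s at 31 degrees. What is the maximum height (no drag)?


H = (v0*sin(theta))^2 / (2g) = (168*sin(31°))^2 / (2*9.81) = 381.6 m

381.6 m


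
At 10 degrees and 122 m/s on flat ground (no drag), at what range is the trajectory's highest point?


R = v0^2*sin(2*theta)/g = 122^2*sin(2*10°)/9.81 = 518.922 m
apex_dist = R/2 = 518.922/2 = 259.5 m

259.5 m


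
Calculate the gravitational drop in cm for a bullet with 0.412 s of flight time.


drop = 0.5*g*t^2 = 0.5*9.81*0.412^2 = 0.832594 m ≈ 83.26 cm

83.26 cm


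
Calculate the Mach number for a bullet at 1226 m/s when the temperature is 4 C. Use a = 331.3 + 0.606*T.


a = 331.3 + 0.606*(4) = 333.724 m/s
M = v/a = 1226/333.724 = 3.674

3.674


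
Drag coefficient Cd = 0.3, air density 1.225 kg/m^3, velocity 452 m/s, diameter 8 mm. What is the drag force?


A = pi*(d/2)^2 = pi*(8/2000)^2 = 5.02655e-05 m^2
Fd = 0.5*Cd*rho*A*v^2 = 0.5*0.3*1.225*5.02655e-05*452^2 = 1.887 N

1.887 N


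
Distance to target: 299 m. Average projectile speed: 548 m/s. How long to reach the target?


t = d/v = 299/548 = 0.5456 s

0.5456 s


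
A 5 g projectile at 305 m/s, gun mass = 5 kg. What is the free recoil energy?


v_r = m_p*v_p/m_gun = 0.005*305/5 = 0.305 m/s, E_r = 0.5*m_gun*v_r^2 = 0.5*5*0.305^2 = 0.2326 J

0.2326 J


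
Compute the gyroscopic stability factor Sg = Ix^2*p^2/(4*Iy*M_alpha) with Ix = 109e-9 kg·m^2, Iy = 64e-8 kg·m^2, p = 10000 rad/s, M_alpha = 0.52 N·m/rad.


Sg = Ix^2 * p^2 / (4 * Iy * M_alpha) = (109e-9)^2 * 10000^2 / (4 * 64e-8 * 0.52) = 0.8925

0.8925


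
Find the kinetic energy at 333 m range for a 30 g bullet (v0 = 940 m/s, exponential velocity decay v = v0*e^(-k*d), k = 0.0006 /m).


v = v0*exp(-k*d) = 940*exp(-0.0006*333) = 769.761 m/s
E = 0.5*m*v^2 = 0.5*0.03*769.761^2 = 8888 J

8888 J


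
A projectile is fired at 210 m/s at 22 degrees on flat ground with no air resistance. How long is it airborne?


T = 2*v0*sin(theta)/g = 2*210*sin(22°)/9.81 = 16.04 s

16.04 s


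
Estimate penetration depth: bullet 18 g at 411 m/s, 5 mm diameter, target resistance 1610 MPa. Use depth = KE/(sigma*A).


A = pi*(d/2)^2 = pi*(5/2)^2 = 19.635 mm^2
E = 0.5*m*v^2 = 0.5*0.018*411^2 = 1520.29 J
depth = E/(sigma*A) = 1520.29 J / (1610 MPa * 19.635 mm^2) = 1520.29/(1610 * 19.635) m = 0.0480917 m ≈ 48.09 mm

48.09 mm


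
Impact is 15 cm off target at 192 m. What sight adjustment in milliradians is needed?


1 mrad subtends 1 cm per 10 m of range, so adj = error_cm / (dist_m / 10) = 15 / (192/10) = 0.7812 mrad

0.7812 mrad


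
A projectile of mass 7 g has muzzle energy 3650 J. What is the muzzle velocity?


v = sqrt(2*E/m) = sqrt(2*3650/0.007) = 1021 m/s

1021 m/s


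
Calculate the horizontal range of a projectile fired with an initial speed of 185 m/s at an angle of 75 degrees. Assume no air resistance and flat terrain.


R = v0^2 * sin(2*theta) / g = 185^2 * sin(2*75°) / 9.81 = 1744 m

1744 m


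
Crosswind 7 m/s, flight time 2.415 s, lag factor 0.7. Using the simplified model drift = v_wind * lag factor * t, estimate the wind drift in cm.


drift = v_wind * lag * t = 7 * 0.7 * 2.415 = 11.8335 m ≈ 1183 cm

1183 cm


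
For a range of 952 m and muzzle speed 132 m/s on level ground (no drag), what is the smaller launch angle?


sin(2*theta) = R*g/v0^2 = 952*9.81/132^2 = 0.535992, theta = arcsin(0.535992)/2 = 16.21°

16.21 degrees


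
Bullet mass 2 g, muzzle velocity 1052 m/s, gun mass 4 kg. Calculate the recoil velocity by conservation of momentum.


v_recoil = m_p * v_p / m_gun = 0.002 * 1052 / 4 = 0.526 m/s

0.526 m/s


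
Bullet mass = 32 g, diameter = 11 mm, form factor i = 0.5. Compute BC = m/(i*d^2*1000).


BC = m/(i*d^2*1000) = 32/(0.5 * 11^2 * 1000) = 0.0005289

0.0005289


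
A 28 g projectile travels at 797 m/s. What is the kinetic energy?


E = 0.5*m*v^2 = 0.5*0.028*797^2 = 8893 J

8893 J


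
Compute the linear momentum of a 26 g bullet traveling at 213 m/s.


p = m*v = 0.026*213 = 5.538 kg·m/s

5.538 kg·m/s


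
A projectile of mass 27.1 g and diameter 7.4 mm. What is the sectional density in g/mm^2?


SD = m/d^2 = 27.1/7.4^2 = 0.4949 g/mm^2

0.4949 g/mm^2


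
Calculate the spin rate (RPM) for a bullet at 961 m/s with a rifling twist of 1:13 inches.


twist_m = 13*0.0254 = 0.3302 m
spin = v/twist = 961/0.3302 = 2910.357 rev/s
RPM = spin*60 = 2910.357*60 ≈ 174621 RPM

174621 RPM


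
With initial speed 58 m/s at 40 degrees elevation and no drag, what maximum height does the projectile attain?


H = (v0*sin(theta))^2 / (2g) = (58*sin(40°))^2 / (2*9.81) = 70.84 m

70.84 m


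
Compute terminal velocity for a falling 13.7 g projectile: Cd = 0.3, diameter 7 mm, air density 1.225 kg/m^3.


A = pi*(d/2)^2 = pi*(7/2000)^2 = 3.84845e-05 m^2
vt = sqrt(2mg/(Cd*rho*A)) = sqrt(2*0.0137*9.81/(0.3 * 1.225 * 3.84845e-05)) = 137.9 m/s

137.9 m/s


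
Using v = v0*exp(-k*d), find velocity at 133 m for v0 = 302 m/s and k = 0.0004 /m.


v = v0*exp(-k*d) = 302*exp(-0.0004*133) = 286.4 m/s

286.4 m/s


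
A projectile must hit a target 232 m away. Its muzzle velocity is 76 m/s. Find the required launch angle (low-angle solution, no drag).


sin(2*theta) = R*g/v0^2 = 232*9.81/76^2 = 0.39403, theta = arcsin(0.39403)/2 = 11.6°

11.6 degrees


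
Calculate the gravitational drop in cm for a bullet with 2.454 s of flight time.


drop = 0.5*g*t^2 = 0.5*9.81*2.454^2 = 29.5385 m ≈ 2954 cm

2954 cm


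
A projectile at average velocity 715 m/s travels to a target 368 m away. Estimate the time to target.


t = d/v = 368/715 = 0.5147 s

0.5147 s


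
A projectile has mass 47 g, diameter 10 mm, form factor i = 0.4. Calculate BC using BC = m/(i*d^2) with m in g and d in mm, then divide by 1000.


BC = m/(i*d^2*1000) = 47/(0.4 * 10^2 * 1000) = 0.001175

0.001175


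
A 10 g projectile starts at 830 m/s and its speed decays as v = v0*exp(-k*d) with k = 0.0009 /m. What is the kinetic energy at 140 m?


v = v0*exp(-k*d) = 830*exp(-0.0009*140) = 731.74 m/s
E = 0.5*m*v^2 = 0.5*0.01*731.74^2 = 2677 J

2677 J


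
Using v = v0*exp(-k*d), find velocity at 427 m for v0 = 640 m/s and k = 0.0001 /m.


v = v0*exp(-k*d) = 640*exp(-0.0001*427) = 613.2 m/s

613.2 m/s


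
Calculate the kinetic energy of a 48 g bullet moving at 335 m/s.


E = 0.5*m*v^2 = 0.5*0.048*335^2 = 2693 J

2693 J


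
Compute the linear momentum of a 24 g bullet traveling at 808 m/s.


p = m*v = 0.024*808 = 19.39 kg·m/s

19.39 kg·m/s


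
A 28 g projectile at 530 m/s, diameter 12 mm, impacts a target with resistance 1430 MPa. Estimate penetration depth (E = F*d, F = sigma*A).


A = pi*(d/2)^2 = pi*(12/2)^2 = 113.097 mm^2
E = 0.5*m*v^2 = 0.5*0.028*530^2 = 3932.6 J
depth = E/(sigma*A) = 3932.6 J / (1430 MPa * 113.097 mm^2) = 3932.6/(1430 * 113.097) m = 0.024316 m ≈ 24.32 mm

24.32 mm


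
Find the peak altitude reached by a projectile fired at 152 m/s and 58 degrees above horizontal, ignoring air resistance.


H = (v0*sin(theta))^2 / (2g) = (152*sin(58°))^2 / (2*9.81) = 846.9 m

846.9 m


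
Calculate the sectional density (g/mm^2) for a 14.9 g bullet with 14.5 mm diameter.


SD = m/d^2 = 14.9/14.5^2 = 0.07087 g/mm^2

0.07087 g/mm^2


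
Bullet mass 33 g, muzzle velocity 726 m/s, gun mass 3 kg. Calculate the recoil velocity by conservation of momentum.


v_recoil = m_p * v_p / m_gun = 0.033 * 726 / 3 = 7.986 m/s

7.986 m/s


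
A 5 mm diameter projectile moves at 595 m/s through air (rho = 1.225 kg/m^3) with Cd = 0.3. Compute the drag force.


A = pi*(d/2)^2 = pi*(5/2000)^2 = 1.96350e-05 m^2
Fd = 0.5*Cd*rho*A*v^2 = 0.5*0.3*1.225*1.96350e-05*595^2 = 1.277 N

1.277 N


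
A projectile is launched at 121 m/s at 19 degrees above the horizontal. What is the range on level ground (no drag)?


R = v0^2 * sin(2*theta) / g = 121^2 * sin(2*19°) / 9.81 = 918.8 m

918.8 m


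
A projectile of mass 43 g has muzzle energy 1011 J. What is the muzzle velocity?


v = sqrt(2*E/m) = sqrt(2*1011/0.043) = 216.8 m/s

216.8 m/s


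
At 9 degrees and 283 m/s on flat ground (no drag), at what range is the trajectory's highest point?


R = v0^2*sin(2*theta)/g = 283^2*sin(2*9°)/9.81 = 2522.82 m
apex_dist = R/2 = 2522.82/2 = 1261 m

1261 m


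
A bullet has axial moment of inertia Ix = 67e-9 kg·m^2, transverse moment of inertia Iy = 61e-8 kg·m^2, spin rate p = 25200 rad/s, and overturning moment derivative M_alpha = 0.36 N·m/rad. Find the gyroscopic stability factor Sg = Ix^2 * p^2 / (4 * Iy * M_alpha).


Sg = Ix^2 * p^2 / (4 * Iy * M_alpha) = (67e-9)^2 * 25200^2 / (4 * 61e-8 * 0.36) = 3.245

3.245


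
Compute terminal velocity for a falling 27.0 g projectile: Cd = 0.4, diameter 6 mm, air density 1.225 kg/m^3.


A = pi*(d/2)^2 = pi*(6/2000)^2 = 2.82743e-05 m^2
vt = sqrt(2mg/(Cd*rho*A)) = sqrt(2*0.027*9.81/(0.4 * 1.225 * 2.82743e-05)) = 195.5 m/s

195.5 m/s


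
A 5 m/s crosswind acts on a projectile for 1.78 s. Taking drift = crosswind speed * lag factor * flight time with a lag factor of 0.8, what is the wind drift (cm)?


drift = v_wind * lag * t = 5 * 0.8 * 1.78 = 7.12 m ≈ 712 cm

712 cm


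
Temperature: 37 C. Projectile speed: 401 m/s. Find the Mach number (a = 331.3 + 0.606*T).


a = 331.3 + 0.606*(37) = 353.722 m/s
M = v/a = 401/353.722 = 1.134

1.134


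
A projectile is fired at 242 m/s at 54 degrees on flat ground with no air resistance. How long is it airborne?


T = 2*v0*sin(theta)/g = 2*242*sin(54°)/9.81 = 39.91 s

39.91 s


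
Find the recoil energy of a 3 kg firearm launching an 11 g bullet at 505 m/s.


v_r = m_p*v_p/m_gun = 0.011*505/3 = 1.85167 m/s, E_r = 0.5*m_gun*v_r^2 = 0.5*3*1.85167^2 = 5.143 J

5.143 J


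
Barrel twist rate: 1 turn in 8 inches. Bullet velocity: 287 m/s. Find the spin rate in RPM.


twist_m = 8*0.0254 = 0.2032 m
spin = v/twist = 287/0.2032 = 1412.402 rev/s
RPM = spin*60 = 1412.402*60 ≈ 84744 RPM

84744 RPM


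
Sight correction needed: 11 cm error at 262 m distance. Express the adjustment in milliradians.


1 mrad subtends 1 cm per 10 m of range, so adj = error_cm / (dist_m / 10) = 11 / (262/10) = 0.4198 mrad

0.4198 mrad


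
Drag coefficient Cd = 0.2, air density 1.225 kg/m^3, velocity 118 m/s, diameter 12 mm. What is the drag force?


A = pi*(d/2)^2 = pi*(12/2000)^2 = 1.13097e-04 m^2
Fd = 0.5*Cd*rho*A*v^2 = 0.5*0.2*1.225*1.13097e-04*118^2 = 0.1929 N

0.1929 N


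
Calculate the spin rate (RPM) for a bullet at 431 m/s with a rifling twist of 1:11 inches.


twist_m = 11*0.0254 = 0.2794 m
spin = v/twist = 431/0.2794 = 1542.591 rev/s
RPM = spin*60 = 1542.591*60 ≈ 92555 RPM

92555 RPM


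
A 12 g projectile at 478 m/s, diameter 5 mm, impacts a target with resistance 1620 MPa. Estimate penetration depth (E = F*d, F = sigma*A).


A = pi*(d/2)^2 = pi*(5/2)^2 = 19.635 mm^2
E = 0.5*m*v^2 = 0.5*0.012*478^2 = 1370.9 J
depth = E/(sigma*A) = 1370.9 J / (1620 MPa * 19.635 mm^2) = 1370.9/(1620 * 19.635) m = 0.0430985 m ≈ 43.1 mm

43.1 mm


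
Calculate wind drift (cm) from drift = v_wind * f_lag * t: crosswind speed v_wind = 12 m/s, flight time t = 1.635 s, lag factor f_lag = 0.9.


drift = v_wind * lag * t = 12 * 0.9 * 1.635 = 17.658 m ≈ 1766 cm

1766 cm


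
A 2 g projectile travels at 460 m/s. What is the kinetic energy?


E = 0.5*m*v^2 = 0.5*0.002*460^2 = 211.6 J

211.6 J


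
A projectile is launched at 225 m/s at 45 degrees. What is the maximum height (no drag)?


H = (v0*sin(theta))^2 / (2g) = (225*sin(45°))^2 / (2*9.81) = 1290 m

1290 m


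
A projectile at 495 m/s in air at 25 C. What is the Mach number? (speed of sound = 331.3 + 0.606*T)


a = 331.3 + 0.606*(25) = 346.45 m/s
M = v/a = 495/346.45 = 1.429

1.429


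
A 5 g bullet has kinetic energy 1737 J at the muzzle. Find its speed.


v = sqrt(2*E/m) = sqrt(2*1737/0.005) = 833.5 m/s

833.5 m/s


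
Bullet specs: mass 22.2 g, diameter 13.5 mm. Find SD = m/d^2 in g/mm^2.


SD = m/d^2 = 22.2/13.5^2 = 0.1218 g/mm^2

0.1218 g/mm^2


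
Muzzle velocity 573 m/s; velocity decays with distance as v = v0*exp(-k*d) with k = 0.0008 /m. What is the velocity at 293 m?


v = v0*exp(-k*d) = 573*exp(-0.0008*293) = 453.3 m/s

453.3 m/s


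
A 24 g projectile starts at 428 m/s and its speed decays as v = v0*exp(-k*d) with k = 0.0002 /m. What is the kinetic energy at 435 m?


v = v0*exp(-k*d) = 428*exp(-0.0002*435) = 392.338 m/s
E = 0.5*m*v^2 = 0.5*0.024*392.338^2 = 1847 J

1847 J


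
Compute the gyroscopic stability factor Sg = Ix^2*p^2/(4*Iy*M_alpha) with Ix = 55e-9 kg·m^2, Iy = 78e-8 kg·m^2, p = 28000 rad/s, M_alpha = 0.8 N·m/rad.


Sg = Ix^2 * p^2 / (4 * Iy * M_alpha) = (55e-9)^2 * 28000^2 / (4 * 78e-8 * 0.8) = 0.9502

0.9502


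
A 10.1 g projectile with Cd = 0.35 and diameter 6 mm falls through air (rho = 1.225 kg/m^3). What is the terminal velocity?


A = pi*(d/2)^2 = pi*(6/2000)^2 = 2.82743e-05 m^2
vt = sqrt(2mg/(Cd*rho*A)) = sqrt(2*0.0101*9.81/(0.35 * 1.225 * 2.82743e-05)) = 127.9 m/s

127.9 m/s


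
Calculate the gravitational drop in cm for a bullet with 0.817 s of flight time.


drop = 0.5*g*t^2 = 0.5*9.81*0.817^2 = 3.27403 m ≈ 327.4 cm

327.4 cm


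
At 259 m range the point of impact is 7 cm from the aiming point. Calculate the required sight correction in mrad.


1 mrad subtends 1 cm per 10 m of range, so adj = error_cm / (dist_m / 10) = 7 / (259/10) = 0.2703 mrad

0.2703 mrad


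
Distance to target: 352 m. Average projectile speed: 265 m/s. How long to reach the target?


t = d/v = 352/265 = 1.328 s

1.328 s


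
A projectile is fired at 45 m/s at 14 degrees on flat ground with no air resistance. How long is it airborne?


T = 2*v0*sin(theta)/g = 2*45*sin(14°)/9.81 = 2.219 s

2.219 s


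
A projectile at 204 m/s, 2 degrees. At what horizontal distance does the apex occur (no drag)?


R = v0^2*sin(2*theta)/g = 204^2*sin(2*2°)/9.81 = 295.921 m
apex_dist = R/2 = 295.921/2 = 148 m

148 m


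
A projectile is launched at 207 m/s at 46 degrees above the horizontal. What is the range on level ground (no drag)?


R = v0^2 * sin(2*theta) / g = 207^2 * sin(2*46°) / 9.81 = 4365 m

4365 m


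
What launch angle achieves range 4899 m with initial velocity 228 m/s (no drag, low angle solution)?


sin(2*theta) = R*g/v0^2 = 4899*9.81/228^2 = 0.9245, theta = arcsin(0.9245)/2 = 33.8°

33.8 degrees


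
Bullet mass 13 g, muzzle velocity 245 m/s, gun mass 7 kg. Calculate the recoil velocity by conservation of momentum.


v_recoil = m_p * v_p / m_gun = 0.013 * 245 / 7 = 0.455 m/s

0.455 m/s


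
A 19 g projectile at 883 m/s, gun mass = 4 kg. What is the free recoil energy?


v_r = m_p*v_p/m_gun = 0.019*883/4 = 4.19425 m/s, E_r = 0.5*m_gun*v_r^2 = 0.5*4*4.19425^2 = 35.18 J

35.18 J


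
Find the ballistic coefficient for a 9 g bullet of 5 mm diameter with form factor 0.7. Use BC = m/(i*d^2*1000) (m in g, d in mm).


BC = m/(i*d^2*1000) = 9/(0.7 * 5^2 * 1000) = 0.0005143

0.0005143


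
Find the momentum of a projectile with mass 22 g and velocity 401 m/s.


p = m*v = 0.022*401 = 8.822 kg·m/s

8.822 kg·m/s


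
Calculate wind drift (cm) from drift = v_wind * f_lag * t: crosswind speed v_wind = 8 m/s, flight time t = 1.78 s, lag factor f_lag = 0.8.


drift = v_wind * lag * t = 8 * 0.8 * 1.78 = 11.392 m ≈ 1139 cm

1139 cm


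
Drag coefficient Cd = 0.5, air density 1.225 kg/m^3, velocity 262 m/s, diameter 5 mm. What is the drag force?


A = pi*(d/2)^2 = pi*(5/2000)^2 = 1.96350e-05 m^2
Fd = 0.5*Cd*rho*A*v^2 = 0.5*0.5*1.225*1.96350e-05*262^2 = 0.4128 N

0.4128 N


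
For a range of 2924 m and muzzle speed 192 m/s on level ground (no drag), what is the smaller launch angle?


sin(2*theta) = R*g/v0^2 = 2924*9.81/192^2 = 0.778115, theta = arcsin(0.778115)/2 = 25.54°

25.54 degrees


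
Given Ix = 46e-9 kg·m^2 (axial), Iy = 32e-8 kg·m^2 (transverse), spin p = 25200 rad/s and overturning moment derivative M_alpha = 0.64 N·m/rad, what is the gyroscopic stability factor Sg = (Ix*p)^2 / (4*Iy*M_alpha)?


Sg = Ix^2 * p^2 / (4 * Iy * M_alpha) = (46e-9)^2 * 25200^2 / (4 * 32e-8 * 0.64) = 1.64

1.64


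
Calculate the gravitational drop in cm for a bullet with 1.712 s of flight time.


drop = 0.5*g*t^2 = 0.5*9.81*1.712^2 = 14.3763 m ≈ 1438 cm

1438 cm


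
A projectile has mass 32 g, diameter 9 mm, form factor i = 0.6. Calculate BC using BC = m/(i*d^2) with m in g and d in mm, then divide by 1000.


BC = m/(i*d^2*1000) = 32/(0.6 * 9^2 * 1000) = 0.0006584

0.0006584


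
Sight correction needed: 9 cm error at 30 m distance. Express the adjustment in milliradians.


1 mrad subtends 1 cm per 10 m of range, so adj = error_cm / (dist_m / 10) = 9 / (30/10) = 3 mrad

3 mrad


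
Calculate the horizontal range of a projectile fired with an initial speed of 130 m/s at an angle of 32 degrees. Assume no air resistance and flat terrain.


R = v0^2 * sin(2*theta) / g = 130^2 * sin(2*32°) / 9.81 = 1548 m

1548 m


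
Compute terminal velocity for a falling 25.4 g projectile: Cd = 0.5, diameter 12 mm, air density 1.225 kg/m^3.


A = pi*(d/2)^2 = pi*(12/2000)^2 = 1.13097e-04 m^2
vt = sqrt(2mg/(Cd*rho*A)) = sqrt(2*0.0254*9.81/(0.5 * 1.225 * 1.13097e-04)) = 84.82 m/s

84.82 m/s


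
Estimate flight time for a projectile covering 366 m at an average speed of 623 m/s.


t = d/v = 366/623 = 0.5875 s

0.5875 s


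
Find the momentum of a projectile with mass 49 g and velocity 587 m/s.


p = m*v = 0.049*587 = 28.76 kg·m/s

28.76 kg·m/s


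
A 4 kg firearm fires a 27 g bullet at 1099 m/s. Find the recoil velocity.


v_recoil = m_p * v_p / m_gun = 0.027 * 1099 / 4 = 7.418 m/s

7.418 m/s


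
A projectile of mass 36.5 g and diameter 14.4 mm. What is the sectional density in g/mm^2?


SD = m/d^2 = 36.5/14.4^2 = 0.176 g/mm^2

0.176 g/mm^2


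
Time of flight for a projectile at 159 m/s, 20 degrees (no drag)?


T = 2*v0*sin(theta)/g = 2*159*sin(20°)/9.81 = 11.09 s

11.09 s


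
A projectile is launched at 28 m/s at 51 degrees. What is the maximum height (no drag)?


H = (v0*sin(theta))^2 / (2g) = (28*sin(51°))^2 / (2*9.81) = 24.13 m

24.13 m


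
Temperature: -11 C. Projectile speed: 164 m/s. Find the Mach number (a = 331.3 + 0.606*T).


a = 331.3 + 0.606*(-11) = 324.634 m/s
M = v/a = 164/324.634 = 0.5052

0.5052


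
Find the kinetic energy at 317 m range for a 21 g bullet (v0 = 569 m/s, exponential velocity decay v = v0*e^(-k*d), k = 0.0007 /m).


v = v0*exp(-k*d) = 569*exp(-0.0007*317) = 455.766 m/s
E = 0.5*m*v^2 = 0.5*0.021*455.766^2 = 2181 J

2181 J


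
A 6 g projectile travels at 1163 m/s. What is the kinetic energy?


E = 0.5*m*v^2 = 0.5*0.006*1163^2 = 4058 J

4058 J


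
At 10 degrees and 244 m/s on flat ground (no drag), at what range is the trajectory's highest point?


R = v0^2*sin(2*theta)/g = 244^2*sin(2*10°)/9.81 = 2075.69 m
apex_dist = R/2 = 2075.69/2 = 1038 m

1038 m


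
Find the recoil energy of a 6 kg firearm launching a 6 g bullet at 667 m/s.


v_r = m_p*v_p/m_gun = 0.006*667/6 = 0.667 m/s, E_r = 0.5*m_gun*v_r^2 = 0.5*6*0.667^2 = 1.335 J

1.335 J


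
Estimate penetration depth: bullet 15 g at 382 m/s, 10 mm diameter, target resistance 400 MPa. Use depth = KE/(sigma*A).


A = pi*(d/2)^2 = pi*(10/2)^2 = 78.5398 mm^2
E = 0.5*m*v^2 = 0.5*0.015*382^2 = 1094.43 J
depth = E/(sigma*A) = 1094.43 J / (400 MPa * 78.5398 mm^2) = 1094.43/(400 * 78.5398) m = 0.0348368 m ≈ 34.84 mm

34.84 mm


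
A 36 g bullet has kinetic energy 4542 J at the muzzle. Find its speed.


v = sqrt(2*E/m) = sqrt(2*4542/0.036) = 502.3 m/s

502.3 m/s


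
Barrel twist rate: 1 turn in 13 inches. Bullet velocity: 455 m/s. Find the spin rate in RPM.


twist_m = 13*0.0254 = 0.3302 m
spin = v/twist = 455/0.3302 = 1377.953 rev/s
RPM = spin*60 = 1377.953*60 ≈ 82677 RPM

82677 RPM


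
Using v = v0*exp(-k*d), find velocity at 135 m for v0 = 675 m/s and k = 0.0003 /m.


v = v0*exp(-k*d) = 675*exp(-0.0003*135) = 648.2 m/s

648.2 m/s


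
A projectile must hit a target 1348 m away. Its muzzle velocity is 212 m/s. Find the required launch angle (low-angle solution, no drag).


sin(2*theta) = R*g/v0^2 = 1348*9.81/212^2 = 0.29423, theta = arcsin(0.29423)/2 = 8.556°

8.556 degrees


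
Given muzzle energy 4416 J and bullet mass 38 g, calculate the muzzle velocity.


v = sqrt(2*E/m) = sqrt(2*4416/0.038) = 482.1 m/s

482.1 m/s


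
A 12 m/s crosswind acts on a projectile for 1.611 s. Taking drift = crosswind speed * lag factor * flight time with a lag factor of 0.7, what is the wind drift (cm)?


drift = v_wind * lag * t = 12 * 0.7 * 1.611 = 13.5324 m ≈ 1353 cm

1353 cm


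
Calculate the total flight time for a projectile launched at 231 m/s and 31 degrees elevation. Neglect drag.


T = 2*v0*sin(theta)/g = 2*231*sin(31°)/9.81 = 24.26 s

24.26 s


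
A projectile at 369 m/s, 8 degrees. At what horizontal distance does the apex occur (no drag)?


R = v0^2*sin(2*theta)/g = 369^2*sin(2*8°)/9.81 = 3825.8 m
apex_dist = R/2 = 3825.8/2 = 1913 m

1913 m


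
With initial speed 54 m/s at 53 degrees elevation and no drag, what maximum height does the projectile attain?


H = (v0*sin(theta))^2 / (2g) = (54*sin(53°))^2 / (2*9.81) = 94.8 m

94.8 m


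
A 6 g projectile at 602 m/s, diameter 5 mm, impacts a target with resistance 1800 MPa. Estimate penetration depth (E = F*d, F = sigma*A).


A = pi*(d/2)^2 = pi*(5/2)^2 = 19.635 mm^2
E = 0.5*m*v^2 = 0.5*0.006*602^2 = 1087.21 J
depth = E/(sigma*A) = 1087.21 J / (1800 MPa * 19.635 mm^2) = 1087.21/(1800 * 19.635) m = 0.0307618 m ≈ 30.76 mm

30.76 mm


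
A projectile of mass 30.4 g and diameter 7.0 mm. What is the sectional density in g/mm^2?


SD = m/d^2 = 30.4/7.0^2 = 0.6204 g/mm^2

0.6204 g/mm^2


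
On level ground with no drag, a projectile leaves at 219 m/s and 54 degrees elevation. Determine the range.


R = v0^2 * sin(2*theta) / g = 219^2 * sin(2*54°) / 9.81 = 4650 m

4650 m


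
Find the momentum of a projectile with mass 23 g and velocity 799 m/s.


p = m*v = 0.023*799 = 18.38 kg·m/s

18.38 kg·m/s


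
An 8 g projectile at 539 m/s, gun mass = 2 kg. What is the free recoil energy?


v_r = m_p*v_p/m_gun = 0.008*539/2 = 2.156 m/s, E_r = 0.5*m_gun*v_r^2 = 0.5*2*2.156^2 = 4.648 J

4.648 J


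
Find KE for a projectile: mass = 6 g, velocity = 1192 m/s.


E = 0.5*m*v^2 = 0.5*0.006*1192^2 = 4263 J

4263 J


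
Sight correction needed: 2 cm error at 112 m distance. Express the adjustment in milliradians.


1 mrad subtends 1 cm per 10 m of range, so adj = error_cm / (dist_m / 10) = 2 / (112/10) = 0.1786 mrad

0.1786 mrad


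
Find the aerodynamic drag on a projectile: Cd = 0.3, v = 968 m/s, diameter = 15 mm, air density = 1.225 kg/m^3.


A = pi*(d/2)^2 = pi*(15/2000)^2 = 1.76715e-04 m^2
Fd = 0.5*Cd*rho*A*v^2 = 0.5*0.3*1.225*1.76715e-04*968^2 = 30.43 N

30.43 N


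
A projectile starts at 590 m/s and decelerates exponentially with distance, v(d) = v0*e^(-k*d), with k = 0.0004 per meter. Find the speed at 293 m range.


v = v0*exp(-k*d) = 590*exp(-0.0004*293) = 524.8 m/s

524.8 m/s


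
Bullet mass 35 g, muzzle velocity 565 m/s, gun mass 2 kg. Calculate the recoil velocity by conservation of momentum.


v_recoil = m_p * v_p / m_gun = 0.035 * 565 / 2 = 9.888 m/s

9.888 m/s


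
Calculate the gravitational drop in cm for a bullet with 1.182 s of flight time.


drop = 0.5*g*t^2 = 0.5*9.81*1.182^2 = 6.85289 m ≈ 685.3 cm

685.3 cm


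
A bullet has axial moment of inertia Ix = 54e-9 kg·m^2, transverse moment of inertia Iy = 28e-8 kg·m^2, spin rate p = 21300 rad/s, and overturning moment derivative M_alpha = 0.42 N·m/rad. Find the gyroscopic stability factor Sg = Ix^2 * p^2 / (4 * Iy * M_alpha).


Sg = Ix^2 * p^2 / (4 * Iy * M_alpha) = (54e-9)^2 * 21300^2 / (4 * 28e-8 * 0.42) = 2.812

2.812


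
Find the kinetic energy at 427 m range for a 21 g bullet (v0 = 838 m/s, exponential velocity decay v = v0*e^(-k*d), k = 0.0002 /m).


v = v0*exp(-k*d) = 838*exp(-0.0002*427) = 769.405 m/s
E = 0.5*m*v^2 = 0.5*0.021*769.405^2 = 6216 J

6216 J


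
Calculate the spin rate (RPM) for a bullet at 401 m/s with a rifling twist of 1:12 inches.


twist_m = 12*0.0254 = 0.3048 m
spin = v/twist = 401/0.3048 = 1315.617 rev/s
RPM = spin*60 = 1315.617*60 ≈ 78937 RPM

78937 RPM


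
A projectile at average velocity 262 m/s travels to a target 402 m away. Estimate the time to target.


t = d/v = 402/262 = 1.534 s

1.534 s


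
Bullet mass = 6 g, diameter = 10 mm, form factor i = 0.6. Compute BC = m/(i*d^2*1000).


BC = m/(i*d^2*1000) = 6/(0.6 * 10^2 * 1000) = 0.0001

0.0001


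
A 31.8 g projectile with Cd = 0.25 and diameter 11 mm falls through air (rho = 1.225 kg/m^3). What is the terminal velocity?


A = pi*(d/2)^2 = pi*(11/2000)^2 = 9.50332e-05 m^2
vt = sqrt(2mg/(Cd*rho*A)) = sqrt(2*0.0318*9.81/(0.25 * 1.225 * 9.50332e-05)) = 146.4 m/s

146.4 m/s


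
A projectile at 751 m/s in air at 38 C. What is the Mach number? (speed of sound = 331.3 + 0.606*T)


a = 331.3 + 0.606*(38) = 354.328 m/s
M = v/a = 751/354.328 = 2.12

2.12


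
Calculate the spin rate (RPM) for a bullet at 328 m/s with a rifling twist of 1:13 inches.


twist_m = 13*0.0254 = 0.3302 m
spin = v/twist = 328/0.3302 = 993.3374 rev/s
RPM = spin*60 = 993.3374*60 ≈ 59600 RPM

59600 RPM


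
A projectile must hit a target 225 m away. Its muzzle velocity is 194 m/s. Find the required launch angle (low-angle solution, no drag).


sin(2*theta) = R*g/v0^2 = 225*9.81/194^2 = 0.0586473, theta = arcsin(0.0586473)/2 = 1.681°

1.681 degrees


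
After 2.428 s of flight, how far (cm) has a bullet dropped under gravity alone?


drop = 0.5*g*t^2 = 0.5*9.81*2.428^2 = 28.9159 m ≈ 2892 cm

2892 cm


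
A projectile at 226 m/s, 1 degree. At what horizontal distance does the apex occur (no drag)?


R = v0^2*sin(2*theta)/g = 226^2*sin(2*1°)/9.81 = 181.705 m
apex_dist = R/2 = 181.705/2 = 90.85 m

90.85 m


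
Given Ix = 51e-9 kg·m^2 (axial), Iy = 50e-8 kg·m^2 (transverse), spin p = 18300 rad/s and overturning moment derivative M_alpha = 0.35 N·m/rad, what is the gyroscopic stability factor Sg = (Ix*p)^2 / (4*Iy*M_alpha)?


Sg = Ix^2 * p^2 / (4 * Iy * M_alpha) = (51e-9)^2 * 18300^2 / (4 * 50e-8 * 0.35) = 1.244

1.244


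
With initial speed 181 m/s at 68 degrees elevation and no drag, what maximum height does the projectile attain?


H = (v0*sin(theta))^2 / (2g) = (181*sin(68°))^2 / (2*9.81) = 1435 m

1435 m


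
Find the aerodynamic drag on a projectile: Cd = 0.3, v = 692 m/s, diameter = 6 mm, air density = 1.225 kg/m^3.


A = pi*(d/2)^2 = pi*(6/2000)^2 = 2.82743e-05 m^2
Fd = 0.5*Cd*rho*A*v^2 = 0.5*0.3*1.225*2.82743e-05*692^2 = 2.488 N

2.488 N


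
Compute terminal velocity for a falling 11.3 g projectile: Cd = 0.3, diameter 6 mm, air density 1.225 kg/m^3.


A = pi*(d/2)^2 = pi*(6/2000)^2 = 2.82743e-05 m^2
vt = sqrt(2mg/(Cd*rho*A)) = sqrt(2*0.0113*9.81/(0.3 * 1.225 * 2.82743e-05)) = 146.1 m/s

146.1 m/s


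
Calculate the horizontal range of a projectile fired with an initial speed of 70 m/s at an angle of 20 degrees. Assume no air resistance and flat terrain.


R = v0^2 * sin(2*theta) / g = 70^2 * sin(2*20°) / 9.81 = 321.1 m

321.1 m


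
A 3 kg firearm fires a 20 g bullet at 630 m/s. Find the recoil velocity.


v_recoil = m_p * v_p / m_gun = 0.02 * 630 / 3 = 4.2 m/s

4.2 m/s


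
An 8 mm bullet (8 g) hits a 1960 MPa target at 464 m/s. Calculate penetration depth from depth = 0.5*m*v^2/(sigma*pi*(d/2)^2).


A = pi*(d/2)^2 = pi*(8/2)^2 = 50.2655 mm^2
E = 0.5*m*v^2 = 0.5*0.008*464^2 = 861.184 J
depth = E/(sigma*A) = 861.184 J / (1960 MPa * 50.2655 mm^2) = 861.184/(1960 * 50.2655) m = 0.00874118 m ≈ 8.741 mm

8.741 mm


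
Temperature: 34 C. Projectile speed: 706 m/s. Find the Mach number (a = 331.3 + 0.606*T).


a = 331.3 + 0.606*(34) = 351.904 m/s
M = v/a = 706/351.904 = 2.006

2.006


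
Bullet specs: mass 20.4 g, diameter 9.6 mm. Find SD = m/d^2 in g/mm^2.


SD = m/d^2 = 20.4/9.6^2 = 0.2214 g/mm^2

0.2214 g/mm^2


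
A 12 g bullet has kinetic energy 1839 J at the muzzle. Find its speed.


v = sqrt(2*E/m) = sqrt(2*1839/0.012) = 553.6 m/s

553.6 m/s


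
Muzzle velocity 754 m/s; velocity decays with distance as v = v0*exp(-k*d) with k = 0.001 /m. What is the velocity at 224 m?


v = v0*exp(-k*d) = 754*exp(-0.001*224) = 602.7 m/s

602.7 m/s


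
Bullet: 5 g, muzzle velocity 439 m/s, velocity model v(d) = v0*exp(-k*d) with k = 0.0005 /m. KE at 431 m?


v = v0*exp(-k*d) = 439*exp(-0.0005*431) = 353.895 m/s
E = 0.5*m*v^2 = 0.5*0.005*353.895^2 = 313.1 J

313.1 J


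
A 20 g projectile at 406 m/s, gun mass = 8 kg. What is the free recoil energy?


v_r = m_p*v_p/m_gun = 0.02*406/8 = 1.015 m/s, E_r = 0.5*m_gun*v_r^2 = 0.5*8*1.015^2 = 4.121 J

4.121 J


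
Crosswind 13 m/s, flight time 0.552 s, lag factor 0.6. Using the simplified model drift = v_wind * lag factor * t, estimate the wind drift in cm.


drift = v_wind * lag * t = 13 * 0.6 * 0.552 = 4.3056 m ≈ 430.6 cm

430.6 cm


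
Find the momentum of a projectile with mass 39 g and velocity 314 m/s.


p = m*v = 0.039*314 = 12.25 kg·m/s

12.25 kg·m/s
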